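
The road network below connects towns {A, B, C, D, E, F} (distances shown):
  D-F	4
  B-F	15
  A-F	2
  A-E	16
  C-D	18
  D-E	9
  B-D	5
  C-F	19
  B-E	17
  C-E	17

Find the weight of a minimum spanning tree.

37

Prim's algorithm from B:
Step 1: frontier [B-D 5, B-F 15, B-E 17] → take B-D (5); add D.
Step 2: frontier [B-F 15, B-E 17, D-F 4, D-E 9, C-D 18] → take D-F (4); add F.
Step 3: frontier [B-E 17, D-E 9, C-D 18, A-F 2, C-F 19] → take A-F (2); add A.
Step 4: frontier [A-E 16, B-E 17, D-E 9, C-D 18, C-F 19] → take D-E (9); add E.
Step 5: frontier [C-D 18, C-E 17, C-F 19] → take C-E (17); add C.
MST edges: B-D, D-F, A-F, D-E, C-E; total weight 5+4+2+9+17 = 37.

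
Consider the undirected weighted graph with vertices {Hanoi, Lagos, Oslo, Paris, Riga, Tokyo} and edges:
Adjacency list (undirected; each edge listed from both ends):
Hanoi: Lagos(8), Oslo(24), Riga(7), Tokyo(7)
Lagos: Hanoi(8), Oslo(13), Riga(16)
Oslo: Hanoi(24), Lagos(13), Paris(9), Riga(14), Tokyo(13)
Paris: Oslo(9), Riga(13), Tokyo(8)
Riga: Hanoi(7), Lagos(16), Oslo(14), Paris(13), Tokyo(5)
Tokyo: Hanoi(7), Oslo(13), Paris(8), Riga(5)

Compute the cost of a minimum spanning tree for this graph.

Grow the tree from Tokyo using Prim:
Step 1: cheapest edge leaving the tree is Riga Tokyo (5); add Riga.
Step 2: cheapest edge leaving the tree is Hanoi Riga (7); add Hanoi.
Step 3: cheapest edge leaving the tree is Hanoi Lagos (8); add Lagos.
Step 4: cheapest edge leaving the tree is Paris Tokyo (8); add Paris.
Step 5: cheapest edge leaving the tree is Oslo Paris (9); add Oslo.
MST edges: Riga Tokyo, Hanoi Riga, Hanoi Lagos, Paris Tokyo, Oslo Paris; total weight 5+7+8+8+9 = 37.

37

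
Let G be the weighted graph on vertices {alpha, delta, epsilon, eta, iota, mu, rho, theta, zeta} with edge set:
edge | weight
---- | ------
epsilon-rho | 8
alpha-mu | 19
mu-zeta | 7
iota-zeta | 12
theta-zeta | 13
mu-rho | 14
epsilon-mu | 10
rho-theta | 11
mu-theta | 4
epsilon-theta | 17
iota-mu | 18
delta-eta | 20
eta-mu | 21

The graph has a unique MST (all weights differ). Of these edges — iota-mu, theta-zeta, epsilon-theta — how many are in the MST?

Kruskal's algorithm — process edges by increasing weight (ties by edge label):
mu-theta (4): add — endpoints in different components.
mu-zeta (7): add — endpoints in different components.
epsilon-rho (8): add — endpoints in different components.
epsilon-mu (10): add — endpoints in different components.
rho-theta (11): skip — theta and rho already connected.
iota-zeta (12): add — endpoints in different components.
theta-zeta (13): skip — zeta and theta already connected.
mu-rho (14): skip — mu and rho already connected.
epsilon-theta (17): skip — epsilon and theta already connected.
iota-mu (18): skip — mu and iota already connected.
alpha-mu (19): add — endpoints in different components.
delta-eta (20): add — endpoints in different components.
eta-mu (21): add — endpoints in different components.
MST edge set: {mu-theta, mu-zeta, epsilon-rho, epsilon-mu, iota-zeta, alpha-mu, delta-eta, eta-mu}.
Of the listed edges, {} are in the MST → 0.

0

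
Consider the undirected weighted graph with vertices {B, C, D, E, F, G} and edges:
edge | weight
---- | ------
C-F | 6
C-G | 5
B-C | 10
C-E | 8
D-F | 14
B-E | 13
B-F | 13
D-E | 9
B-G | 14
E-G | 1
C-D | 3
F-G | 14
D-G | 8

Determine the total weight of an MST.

Kruskal: consider edges lightest-first.
E-G (1): add — endpoints in different components.
C-D (3): add — endpoints in different components.
C-G (5): add — endpoints in different components.
C-F (6): add — endpoints in different components.
C-E (8): skip — C and E already connected.
D-G (8): skip — D and G already connected.
D-E (9): skip — D and E already connected.
B-C (10): add — endpoints in different components.
MST edges: E-G, C-D, C-G, C-F, B-C; total weight 1+3+5+6+10 = 25.

25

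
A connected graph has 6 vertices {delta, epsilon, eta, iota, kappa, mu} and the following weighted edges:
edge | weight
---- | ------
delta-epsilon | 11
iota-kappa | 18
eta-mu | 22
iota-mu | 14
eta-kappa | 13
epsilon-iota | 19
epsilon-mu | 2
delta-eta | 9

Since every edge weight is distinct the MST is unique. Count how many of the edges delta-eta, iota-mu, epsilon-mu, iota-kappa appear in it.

3

Kruskal's algorithm — process edges by increasing weight (ties by edge label):
epsilon-mu (2): add. Components now {delta} {iota} {kappa} {epsilon,mu} {eta}
delta-eta (9): add. Components now {delta,eta} {iota} {kappa} {epsilon,mu}
delta-epsilon (11): add. Components now {delta,epsilon,eta,mu} {iota} {kappa}
eta-kappa (13): add. Components now {delta,epsilon,eta,kappa,mu} {iota}
iota-mu (14): add. Components now {delta,epsilon,eta,iota,kappa,mu}
MST edge set: {epsilon-mu, delta-eta, delta-epsilon, eta-kappa, iota-mu}.
Of the listed edges, {delta-eta, iota-mu, epsilon-mu} are in the MST → 3.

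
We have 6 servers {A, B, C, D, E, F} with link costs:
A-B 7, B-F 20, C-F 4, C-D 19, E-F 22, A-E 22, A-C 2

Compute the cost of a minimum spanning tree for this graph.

54

Grow the tree from B using Prim:
Step 1: frontier [A-B 7, B-F 20] → take A-B (7); add A.
Step 2: frontier [A-C 2, A-E 22, B-F 20] → take A-C (2); add C.
Step 3: frontier [A-E 22, B-F 20, C-F 4, C-D 19] → take C-F (4); add F.
Step 4: frontier [A-E 22, C-D 19, E-F 22] → take C-D (19); add D.
Step 5: frontier [A-E 22, E-F 22] → take A-E (22); add E.
MST edges: A-B, A-C, C-F, C-D, A-E; total weight 7+2+4+19+22 = 54.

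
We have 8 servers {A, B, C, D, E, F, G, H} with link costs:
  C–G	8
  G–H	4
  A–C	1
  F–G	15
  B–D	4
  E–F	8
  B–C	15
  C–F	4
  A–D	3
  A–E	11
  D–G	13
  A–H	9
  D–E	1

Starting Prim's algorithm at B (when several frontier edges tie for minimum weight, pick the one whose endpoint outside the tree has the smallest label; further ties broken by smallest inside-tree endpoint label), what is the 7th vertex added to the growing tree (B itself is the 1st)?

G

Grow the tree from B using Prim:
Step 1: frontier [B–D 4, B–C 15] → take B–D (4); add D.
Step 2: frontier [B–C 15, D–E 1, A–D 3, D–G 13] → take D–E (1); add E.
Step 3: frontier [B–C 15, A–D 3, D–G 13, E–F 8, A–E 11] → take A–D (3); add A.
Step 4: frontier [A–C 1, A–H 9, B–C 15, D–G 13, E–F 8] → take A–C (1); add C.
Step 5: frontier [A–H 9, C–F 4, C–G 8, D–G 13, E–F 8] → take C–F (4); add F.
Step 6: frontier [A–H 9, C–G 8, D–G 13, F–G 15] → take C–G (8); add G.
Step 7: frontier [A–H 9, G–H 4] → take G–H (4); add H.
Vertex order: B, D, E, A, C, F, G, H. The 7th vertex is G.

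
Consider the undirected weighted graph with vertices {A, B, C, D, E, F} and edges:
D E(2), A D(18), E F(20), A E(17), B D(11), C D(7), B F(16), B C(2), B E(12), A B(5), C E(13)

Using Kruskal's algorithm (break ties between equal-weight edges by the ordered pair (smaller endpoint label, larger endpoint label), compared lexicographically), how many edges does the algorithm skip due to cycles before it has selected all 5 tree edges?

3

Kruskal's algorithm — process edges by increasing weight (ties by edge label):
B C (2): add. Components now {A} {B,C} {D} {E} {F}
D E (2): add. Components now {A} {B,C} {D,E} {F}
A B (5): add. Components now {A,B,C} {D,E} {F}
C D (7): add. Components now {A,B,C,D,E} {F}
B D (11): skip — B and D already connected.
B E (12): skip — B and E already connected.
C E (13): skip — C and E already connected.
B F (16): add. Components now {A,B,C,D,E,F}
Edges rejected before the tree was complete: 3.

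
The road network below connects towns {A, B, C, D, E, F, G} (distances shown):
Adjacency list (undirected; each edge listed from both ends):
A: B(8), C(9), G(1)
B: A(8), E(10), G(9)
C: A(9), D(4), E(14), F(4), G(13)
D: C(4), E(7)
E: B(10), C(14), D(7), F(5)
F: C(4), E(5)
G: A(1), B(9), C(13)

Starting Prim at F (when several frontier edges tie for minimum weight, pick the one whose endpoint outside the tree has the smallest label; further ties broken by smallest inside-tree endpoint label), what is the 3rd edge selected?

Grow the tree from F using Prim:
Step 1: frontier [C–F 4, E–F 5] → take C–F (4); add C.
Step 2: frontier [C–D 4, A–C 9, C–G 13, C–E 14, E–F 5] → take C–D (4); add D.
Step 3: frontier [A–C 9, C–G 13, C–E 14, D–E 7, E–F 5] → take E–F (5); add E.
Step 4: frontier [A–C 9, C–G 13, B–E 10] → take A–C (9); add A.
Step 5: frontier [A–G 1, A–B 8, C–G 13, B–E 10] → take A–G (1); add G.
Step 6: frontier [A–B 8, B–E 10, B–G 9] → take A–B (8); add B.
The 3rd edge added is E–F.

E-F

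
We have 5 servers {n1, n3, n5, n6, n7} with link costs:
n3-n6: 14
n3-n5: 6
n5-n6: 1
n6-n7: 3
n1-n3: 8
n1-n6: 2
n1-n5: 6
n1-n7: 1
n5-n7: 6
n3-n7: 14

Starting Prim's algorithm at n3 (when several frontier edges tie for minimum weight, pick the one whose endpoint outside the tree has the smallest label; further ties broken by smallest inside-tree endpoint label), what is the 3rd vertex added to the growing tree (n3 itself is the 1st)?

Prim's algorithm from n3:
Step 1: frontier [n3-n5 6, n1-n3 8, n3-n6 14, n3-n7 14] → take n3-n5 (6); add n5.
Step 2: frontier [n1-n3 8, n3-n6 14, n3-n7 14, n5-n6 1, n1-n5 6, n5-n7 6] → take n5-n6 (1); add n6.
Step 3: frontier [n1-n3 8, n3-n7 14, n1-n5 6, n5-n7 6, n1-n6 2, n6-n7 3] → take n1-n6 (2); add n1.
Step 4: frontier [n1-n7 1, n3-n7 14, n5-n7 6, n6-n7 3] → take n1-n7 (1); add n7.
Vertex order: n3, n5, n6, n1, n7. The 3rd vertex is n6.

n6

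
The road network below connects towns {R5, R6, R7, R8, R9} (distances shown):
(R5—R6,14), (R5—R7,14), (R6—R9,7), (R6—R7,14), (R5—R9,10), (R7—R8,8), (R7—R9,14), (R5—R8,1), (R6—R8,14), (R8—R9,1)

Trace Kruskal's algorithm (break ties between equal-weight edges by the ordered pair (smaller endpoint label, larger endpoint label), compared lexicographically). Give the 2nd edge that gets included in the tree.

Kruskal's algorithm — process edges by increasing weight (ties by edge label):
R5—R8 (1): add. Components now {R5,R8} {R6} {R7} {R9}
R8—R9 (1): add. Components now {R5,R8,R9} {R6} {R7}
R6—R9 (7): add. Components now {R5,R6,R8,R9} {R7}
R7—R8 (8): add. Components now {R5,R6,R7,R8,R9}
The 2nd edge added is R8—R9.

R8-R9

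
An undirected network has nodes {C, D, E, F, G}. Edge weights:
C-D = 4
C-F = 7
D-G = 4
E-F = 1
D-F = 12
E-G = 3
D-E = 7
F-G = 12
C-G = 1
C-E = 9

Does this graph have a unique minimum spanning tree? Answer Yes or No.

No

Kruskal's algorithm — process edges by increasing weight (ties by edge label):
C-G (1): add — endpoints in different components.
E-F (1): add — endpoints in different components.
E-G (3): add — endpoints in different components.
C-D (4): add — endpoints in different components.
Non-tree edge D-G has weight 4, equal to the heaviest edge on its tree cycle — swapping gives another MST of the same weight. Not unique.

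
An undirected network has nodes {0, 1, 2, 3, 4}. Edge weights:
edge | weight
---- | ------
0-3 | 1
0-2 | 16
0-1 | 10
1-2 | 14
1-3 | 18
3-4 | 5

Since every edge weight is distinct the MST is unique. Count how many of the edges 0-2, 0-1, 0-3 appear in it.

2

Kruskal's algorithm — process edges by increasing weight (ties by edge label):
0-3 (1): add — endpoints in different components.
3-4 (5): add — endpoints in different components.
0-1 (10): add — endpoints in different components.
1-2 (14): add — endpoints in different components.
MST edge set: {0-3, 3-4, 0-1, 1-2}.
Of the listed edges, {0-1, 0-3} are in the MST → 2.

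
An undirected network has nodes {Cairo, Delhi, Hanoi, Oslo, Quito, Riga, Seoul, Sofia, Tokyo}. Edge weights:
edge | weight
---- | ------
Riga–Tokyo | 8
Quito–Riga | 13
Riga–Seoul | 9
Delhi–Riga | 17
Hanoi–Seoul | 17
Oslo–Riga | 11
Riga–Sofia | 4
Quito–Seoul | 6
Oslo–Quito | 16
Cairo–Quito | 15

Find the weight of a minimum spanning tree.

87

Kruskal: consider edges lightest-first.
Riga–Sofia (4): add — endpoints in different components.
Quito–Seoul (6): add — endpoints in different components.
Riga–Tokyo (8): add — endpoints in different components.
Riga–Seoul (9): add — endpoints in different components.
Oslo–Riga (11): add — endpoints in different components.
Quito–Riga (13): skip — Quito and Riga already connected.
Cairo–Quito (15): add — endpoints in different components.
Oslo–Quito (16): skip — Quito and Oslo already connected.
Delhi–Riga (17): add — endpoints in different components.
Hanoi–Seoul (17): add — endpoints in different components.
MST edges: Riga–Sofia, Quito–Seoul, Riga–Tokyo, Riga–Seoul, Oslo–Riga, Cairo–Quito, Delhi–Riga, Hanoi–Seoul; total weight 4+6+8+9+11+15+17+17 = 87.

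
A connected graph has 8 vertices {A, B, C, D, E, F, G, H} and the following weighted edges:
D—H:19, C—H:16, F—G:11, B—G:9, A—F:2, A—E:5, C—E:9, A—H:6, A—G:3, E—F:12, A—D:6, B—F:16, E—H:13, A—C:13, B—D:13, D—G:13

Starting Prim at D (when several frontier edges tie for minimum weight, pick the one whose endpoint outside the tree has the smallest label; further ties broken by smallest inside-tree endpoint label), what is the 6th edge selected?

B-G

Prim, starting at D.
Step 1: cheapest edge leaving the tree is A—D (6); add A.
Step 2: cheapest edge leaving the tree is A—F (2); add F.
Step 3: cheapest edge leaving the tree is A—G (3); add G.
Step 4: cheapest edge leaving the tree is A—E (5); add E.
Step 5: cheapest edge leaving the tree is A—H (6); add H.
Step 6: cheapest edge leaving the tree is B—G (9); add B.
Step 7: cheapest edge leaving the tree is C—E (9); add C.
The 6th edge added is B—G.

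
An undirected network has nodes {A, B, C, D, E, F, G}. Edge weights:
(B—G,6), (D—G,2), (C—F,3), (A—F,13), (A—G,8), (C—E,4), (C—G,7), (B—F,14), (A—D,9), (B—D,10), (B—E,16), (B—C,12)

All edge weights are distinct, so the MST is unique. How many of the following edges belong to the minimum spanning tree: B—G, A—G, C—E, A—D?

3

Kruskal's algorithm — process edges by increasing weight (ties by edge label):
D—G (2): add — endpoints in different components.
C—F (3): add — endpoints in different components.
C—E (4): add — endpoints in different components.
B—G (6): add — endpoints in different components.
C—G (7): add — endpoints in different components.
A—G (8): add — endpoints in different components.
MST edge set: {D—G, C—F, C—E, B—G, C—G, A—G}.
Of the listed edges, {B—G, A—G, C—E} are in the MST → 3.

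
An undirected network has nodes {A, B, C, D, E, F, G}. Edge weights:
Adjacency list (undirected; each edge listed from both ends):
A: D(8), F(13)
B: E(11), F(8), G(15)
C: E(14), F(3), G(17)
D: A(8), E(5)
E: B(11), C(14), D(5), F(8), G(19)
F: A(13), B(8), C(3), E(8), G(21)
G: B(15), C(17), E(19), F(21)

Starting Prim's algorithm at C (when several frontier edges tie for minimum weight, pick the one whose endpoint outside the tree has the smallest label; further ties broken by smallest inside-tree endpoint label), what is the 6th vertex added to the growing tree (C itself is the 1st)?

A

Prim's algorithm from C:
Step 1: frontier [C–F 3, C–E 14, C–G 17] → take C–F (3); add F.
Step 2: frontier [C–E 14, C–G 17, B–F 8, E–F 8, A–F 13, F–G 21] → take B–F (8); add B.
Step 3: frontier [B–E 11, B–G 15, C–E 14, C–G 17, E–F 8, A–F 13, F–G 21] → take E–F (8); add E.
Step 4: frontier [B–G 15, C–G 17, D–E 5, E–G 19, A–F 13, F–G 21] → take D–E (5); add D.
Step 5: frontier [B–G 15, C–G 17, A–D 8, E–G 19, A–F 13, F–G 21] → take A–D (8); add A.
Step 6: frontier [B–G 15, C–G 17, E–G 19, F–G 21] → take B–G (15); add G.
Vertex order: C, F, B, E, D, A, G. The 6th vertex is A.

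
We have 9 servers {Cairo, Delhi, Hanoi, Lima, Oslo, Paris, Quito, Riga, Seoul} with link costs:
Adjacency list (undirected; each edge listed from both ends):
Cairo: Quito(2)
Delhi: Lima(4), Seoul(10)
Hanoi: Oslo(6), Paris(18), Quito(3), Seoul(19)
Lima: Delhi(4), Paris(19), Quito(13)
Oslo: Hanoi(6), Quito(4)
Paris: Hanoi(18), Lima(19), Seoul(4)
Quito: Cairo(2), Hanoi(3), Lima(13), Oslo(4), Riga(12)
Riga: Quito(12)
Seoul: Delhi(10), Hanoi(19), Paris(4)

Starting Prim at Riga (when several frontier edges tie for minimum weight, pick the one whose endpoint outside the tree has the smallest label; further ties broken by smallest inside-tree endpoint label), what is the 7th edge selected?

Prim, starting at Riga.
Step 1: frontier [Quito Riga 12] → take Quito Riga (12); add Quito.
Step 2: frontier [Cairo Quito 2, Hanoi Quito 3, Oslo Quito 4, Lima Quito 13] → take Cairo Quito (2); add Cairo.
Step 3: frontier [Hanoi Quito 3, Oslo Quito 4, Lima Quito 13] → take Hanoi Quito (3); add Hanoi.
Step 4: frontier [Hanoi Oslo 6, Hanoi Paris 18, Hanoi Seoul 19, Oslo Quito 4, Lima Quito 13] → take Oslo Quito (4); add Oslo.
Step 5: frontier [Hanoi Paris 18, Hanoi Seoul 19, Lima Quito 13] → take Lima Quito (13); add Lima.
Step 6: frontier [Hanoi Paris 18, Hanoi Seoul 19, Delhi Lima 4, Lima Paris 19] → take Delhi Lima (4); add Delhi.
Step 7: frontier [Delhi Seoul 10, Hanoi Paris 18, Hanoi Seoul 19, Lima Paris 19] → take Delhi Seoul (10); add Seoul.
Step 8: frontier [Hanoi Paris 18, Lima Paris 19, Paris Seoul 4] → take Paris Seoul (4); add Paris.
The 7th edge added is Delhi Seoul.

Delhi-Seoul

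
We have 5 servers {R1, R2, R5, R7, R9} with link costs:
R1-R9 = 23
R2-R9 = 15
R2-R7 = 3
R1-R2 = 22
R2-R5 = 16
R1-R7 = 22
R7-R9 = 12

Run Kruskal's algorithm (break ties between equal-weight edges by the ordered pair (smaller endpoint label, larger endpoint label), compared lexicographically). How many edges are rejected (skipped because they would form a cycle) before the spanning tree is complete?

Sort edges by weight, then run Kruskal:
R2-R7 (3): add — endpoints in different components.
R7-R9 (12): add — endpoints in different components.
R2-R9 (15): skip — R9 and R2 already connected.
R2-R5 (16): add — endpoints in different components.
R1-R2 (22): add — endpoints in different components.
Edges rejected before the tree was complete: 1.

1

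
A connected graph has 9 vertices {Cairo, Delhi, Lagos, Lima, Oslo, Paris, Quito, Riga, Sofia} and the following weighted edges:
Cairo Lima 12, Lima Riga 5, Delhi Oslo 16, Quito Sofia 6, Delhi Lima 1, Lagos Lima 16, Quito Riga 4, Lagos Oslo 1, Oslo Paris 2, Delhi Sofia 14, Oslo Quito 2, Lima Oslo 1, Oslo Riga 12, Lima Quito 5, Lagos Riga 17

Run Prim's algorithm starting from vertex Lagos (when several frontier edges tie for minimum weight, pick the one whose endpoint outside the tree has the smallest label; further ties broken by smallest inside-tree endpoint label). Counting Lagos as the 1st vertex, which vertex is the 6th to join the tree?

Quito

Prim, starting at Lagos.
Step 1: cheapest edge leaving the tree is Lagos Oslo (1); add Oslo.
Step 2: cheapest edge leaving the tree is Lima Oslo (1); add Lima.
Step 3: cheapest edge leaving the tree is Delhi Lima (1); add Delhi.
Step 4: cheapest edge leaving the tree is Oslo Paris (2); add Paris.
Step 5: cheapest edge leaving the tree is Oslo Quito (2); add Quito.
Step 6: cheapest edge leaving the tree is Quito Riga (4); add Riga.
Step 7: cheapest edge leaving the tree is Quito Sofia (6); add Sofia.
Step 8: cheapest edge leaving the tree is Cairo Lima (12); add Cairo.
Vertex order: Lagos, Oslo, Lima, Delhi, Paris, Quito, Riga, Sofia, Cairo. The 6th vertex is Quito.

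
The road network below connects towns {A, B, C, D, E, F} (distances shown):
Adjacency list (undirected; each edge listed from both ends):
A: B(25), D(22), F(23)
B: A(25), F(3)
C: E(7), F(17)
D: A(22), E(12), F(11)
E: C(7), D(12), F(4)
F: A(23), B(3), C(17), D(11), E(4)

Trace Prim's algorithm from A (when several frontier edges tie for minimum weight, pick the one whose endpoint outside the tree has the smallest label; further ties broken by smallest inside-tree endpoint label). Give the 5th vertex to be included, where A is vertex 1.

E

Prim's algorithm from A:
Step 1: cheapest edge leaving the tree is A-D (22); add D.
Step 2: cheapest edge leaving the tree is D-F (11); add F.
Step 3: cheapest edge leaving the tree is B-F (3); add B.
Step 4: cheapest edge leaving the tree is E-F (4); add E.
Step 5: cheapest edge leaving the tree is C-E (7); add C.
Vertex order: A, D, F, B, E, C. The 5th vertex is E.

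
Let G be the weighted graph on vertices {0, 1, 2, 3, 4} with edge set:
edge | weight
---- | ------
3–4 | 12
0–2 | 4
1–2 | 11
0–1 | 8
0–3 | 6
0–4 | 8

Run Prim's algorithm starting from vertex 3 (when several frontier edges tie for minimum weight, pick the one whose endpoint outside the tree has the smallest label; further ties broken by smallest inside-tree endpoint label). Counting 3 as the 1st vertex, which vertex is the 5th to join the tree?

4

Prim's algorithm from 3:
Step 1: frontier [0–3 6, 3–4 12] → take 0–3 (6); add 0.
Step 2: frontier [0–2 4, 0–1 8, 0–4 8, 3–4 12] → take 0–2 (4); add 2.
Step 3: frontier [0–1 8, 0–4 8, 1–2 11, 3–4 12] → take 0–1 (8); add 1.
Step 4: frontier [0–4 8, 3–4 12] → take 0–4 (8); add 4.
Vertex order: 3, 0, 2, 1, 4. The 5th vertex is 4.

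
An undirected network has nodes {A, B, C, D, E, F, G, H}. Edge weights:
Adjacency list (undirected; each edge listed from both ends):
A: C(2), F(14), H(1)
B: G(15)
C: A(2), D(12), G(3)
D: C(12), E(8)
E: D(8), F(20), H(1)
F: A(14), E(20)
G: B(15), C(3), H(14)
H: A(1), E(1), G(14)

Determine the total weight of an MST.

Prim, starting at G.
Step 1: cheapest edge leaving the tree is C—G (3); add C.
Step 2: cheapest edge leaving the tree is A—C (2); add A.
Step 3: cheapest edge leaving the tree is A—H (1); add H.
Step 4: cheapest edge leaving the tree is E—H (1); add E.
Step 5: cheapest edge leaving the tree is D—E (8); add D.
Step 6: cheapest edge leaving the tree is A—F (14); add F.
Step 7: cheapest edge leaving the tree is B—G (15); add B.
MST edges: C—G, A—C, A—H, E—H, D—E, A—F, B—G; total weight 3+2+1+1+8+14+15 = 44.

44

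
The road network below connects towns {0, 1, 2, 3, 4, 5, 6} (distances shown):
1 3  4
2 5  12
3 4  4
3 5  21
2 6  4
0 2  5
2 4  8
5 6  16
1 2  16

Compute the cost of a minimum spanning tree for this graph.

Kruskal: consider edges lightest-first.
1 3 (4): add — endpoints in different components.
2 6 (4): add — endpoints in different components.
3 4 (4): add — endpoints in different components.
0 2 (5): add — endpoints in different components.
2 4 (8): add — endpoints in different components.
2 5 (12): add — endpoints in different components.
MST edges: 1 3, 2 6, 3 4, 0 2, 2 4, 2 5; total weight 4+4+4+5+8+12 = 37.

37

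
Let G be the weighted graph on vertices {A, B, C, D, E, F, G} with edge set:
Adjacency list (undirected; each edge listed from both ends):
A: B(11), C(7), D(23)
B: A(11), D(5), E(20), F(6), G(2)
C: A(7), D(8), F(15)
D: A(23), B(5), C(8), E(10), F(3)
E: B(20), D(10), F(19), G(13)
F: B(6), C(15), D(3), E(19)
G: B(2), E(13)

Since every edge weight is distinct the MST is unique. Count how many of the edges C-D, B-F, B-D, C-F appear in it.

2

Sort edges by weight, then run Kruskal:
B-G (2): add. Components now {A} {B,G} {C} {D} {E} {F}
D-F (3): add. Components now {A} {B,G} {C} {D,F} {E}
B-D (5): add. Components now {A} {B,D,F,G} {C} {E}
B-F (6): skip — B and F already connected.
A-C (7): add. Components now {A,C} {B,D,F,G} {E}
C-D (8): add. Components now {A,B,C,D,F,G} {E}
D-E (10): add. Components now {A,B,C,D,E,F,G}
MST edge set: {B-G, D-F, B-D, A-C, C-D, D-E}.
Of the listed edges, {C-D, B-D} are in the MST → 2.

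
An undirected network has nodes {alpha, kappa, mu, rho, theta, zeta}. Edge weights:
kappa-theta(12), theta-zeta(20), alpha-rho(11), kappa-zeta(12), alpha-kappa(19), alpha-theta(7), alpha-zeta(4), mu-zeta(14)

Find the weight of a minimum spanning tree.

48

Kruskal's algorithm — process edges by increasing weight (ties by edge label):
alpha-zeta (4): add. Components now {theta} {mu} {alpha,zeta} {kappa} {rho}
alpha-theta (7): add. Components now {alpha,theta,zeta} {mu} {kappa} {rho}
alpha-rho (11): add. Components now {alpha,rho,theta,zeta} {mu} {kappa}
kappa-theta (12): add. Components now {alpha,kappa,rho,theta,zeta} {mu}
kappa-zeta (12): skip — zeta and kappa already connected.
mu-zeta (14): add. Components now {alpha,kappa,mu,rho,theta,zeta}
MST edges: alpha-zeta, alpha-theta, alpha-rho, kappa-theta, mu-zeta; total weight 4+7+11+12+14 = 48.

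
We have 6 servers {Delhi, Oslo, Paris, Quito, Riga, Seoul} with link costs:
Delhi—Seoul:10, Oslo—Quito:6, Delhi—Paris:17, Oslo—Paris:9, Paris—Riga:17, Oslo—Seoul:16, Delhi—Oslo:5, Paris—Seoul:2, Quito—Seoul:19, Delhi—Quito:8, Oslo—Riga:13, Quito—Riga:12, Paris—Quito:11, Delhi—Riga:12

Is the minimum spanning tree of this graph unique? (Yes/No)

No

Kruskal's algorithm — process edges by increasing weight (ties by edge label):
Paris—Seoul (2): add — endpoints in different components.
Delhi—Oslo (5): add — endpoints in different components.
Oslo—Quito (6): add — endpoints in different components.
Delhi—Quito (8): skip — Quito and Delhi already connected.
Oslo—Paris (9): add — endpoints in different components.
Delhi—Seoul (10): skip — Delhi and Seoul already connected.
Paris—Quito (11): skip — Paris and Quito already connected.
Delhi—Riga (12): add — endpoints in different components.
Non-tree edge Quito—Riga has weight 12, equal to the heaviest edge on its tree cycle — swapping gives another MST of the same weight. Not unique.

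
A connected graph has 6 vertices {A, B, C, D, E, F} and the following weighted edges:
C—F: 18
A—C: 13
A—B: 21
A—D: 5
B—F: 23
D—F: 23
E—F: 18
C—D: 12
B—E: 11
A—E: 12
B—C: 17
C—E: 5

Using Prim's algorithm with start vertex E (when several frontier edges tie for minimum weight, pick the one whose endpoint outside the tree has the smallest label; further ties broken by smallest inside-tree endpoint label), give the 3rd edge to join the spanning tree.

Grow the tree from E using Prim:
Step 1: cheapest edge leaving the tree is C—E (5); add C.
Step 2: cheapest edge leaving the tree is B—E (11); add B.
Step 3: cheapest edge leaving the tree is A—E (12); add A.
Step 4: cheapest edge leaving the tree is A—D (5); add D.
Step 5: cheapest edge leaving the tree is C—F (18); add F.
The 3rd edge added is A—E.

A-E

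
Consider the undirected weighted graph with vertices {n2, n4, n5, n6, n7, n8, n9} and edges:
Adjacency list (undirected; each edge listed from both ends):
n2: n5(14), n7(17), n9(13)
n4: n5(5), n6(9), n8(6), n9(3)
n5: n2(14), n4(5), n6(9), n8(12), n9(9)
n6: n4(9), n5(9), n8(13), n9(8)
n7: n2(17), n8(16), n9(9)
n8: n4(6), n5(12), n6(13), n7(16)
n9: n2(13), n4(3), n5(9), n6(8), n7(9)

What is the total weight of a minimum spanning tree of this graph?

44

Kruskal's algorithm — process edges by increasing weight (ties by edge label):
n4–n9 (3): add. Components now {n4,n9} {n8} {n5} {n7} {n2} {n6}
n4–n5 (5): add. Components now {n4,n5,n9} {n8} {n7} {n2} {n6}
n4–n8 (6): add. Components now {n4,n5,n8,n9} {n7} {n2} {n6}
n6–n9 (8): add. Components now {n4,n5,n6,n8,n9} {n7} {n2}
n4–n6 (9): skip — n4 and n6 already connected.
n5–n6 (9): skip — n5 and n6 already connected.
n5–n9 (9): skip — n9 and n5 already connected.
n7–n9 (9): add. Components now {n4,n5,n6,n7,n8,n9} {n2}
n5–n8 (12): skip — n8 and n5 already connected.
n2–n9 (13): add. Components now {n2,n4,n5,n6,n7,n8,n9}
MST edges: n4–n9, n4–n5, n4–n8, n6–n9, n7–n9, n2–n9; total weight 3+5+6+8+9+13 = 44.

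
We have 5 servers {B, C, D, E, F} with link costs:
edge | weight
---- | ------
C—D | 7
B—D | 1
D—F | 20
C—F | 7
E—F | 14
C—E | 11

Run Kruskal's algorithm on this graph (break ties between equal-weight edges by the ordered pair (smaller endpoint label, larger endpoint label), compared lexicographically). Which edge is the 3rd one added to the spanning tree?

C-F

Kruskal's algorithm — process edges by increasing weight (ties by edge label):
B—D (1): add — endpoints in different components.
C—D (7): add — endpoints in different components.
C—F (7): add — endpoints in different components.
C—E (11): add — endpoints in different components.
The 3rd edge added is C—F.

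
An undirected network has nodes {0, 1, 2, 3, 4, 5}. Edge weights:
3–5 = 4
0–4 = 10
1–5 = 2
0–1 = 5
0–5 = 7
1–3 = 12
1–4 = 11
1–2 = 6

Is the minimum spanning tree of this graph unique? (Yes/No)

Yes

Sort edges by weight, then run Kruskal:
1–5 (2): add — endpoints in different components.
3–5 (4): add — endpoints in different components.
0–1 (5): add — endpoints in different components.
1–2 (6): add — endpoints in different components.
0–5 (7): skip — 0 and 5 already connected.
0–4 (10): add — endpoints in different components.
Every non-tree edge has weight strictly greater than the heaviest edge on the tree path between its endpoints, so the MST is unique.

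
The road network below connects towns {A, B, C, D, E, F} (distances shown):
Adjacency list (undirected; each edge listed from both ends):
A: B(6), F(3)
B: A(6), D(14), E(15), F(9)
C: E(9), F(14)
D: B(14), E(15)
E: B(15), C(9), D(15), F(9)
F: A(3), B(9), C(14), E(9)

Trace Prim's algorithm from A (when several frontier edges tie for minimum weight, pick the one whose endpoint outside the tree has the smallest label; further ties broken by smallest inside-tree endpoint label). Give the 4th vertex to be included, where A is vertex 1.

E

Prim's algorithm from A:
Step 1: cheapest edge leaving the tree is A—F (3); add F.
Step 2: cheapest edge leaving the tree is A—B (6); add B.
Step 3: cheapest edge leaving the tree is E—F (9); add E.
Step 4: cheapest edge leaving the tree is C—E (9); add C.
Step 5: cheapest edge leaving the tree is B—D (14); add D.
Vertex order: A, F, B, E, C, D. The 4th vertex is E.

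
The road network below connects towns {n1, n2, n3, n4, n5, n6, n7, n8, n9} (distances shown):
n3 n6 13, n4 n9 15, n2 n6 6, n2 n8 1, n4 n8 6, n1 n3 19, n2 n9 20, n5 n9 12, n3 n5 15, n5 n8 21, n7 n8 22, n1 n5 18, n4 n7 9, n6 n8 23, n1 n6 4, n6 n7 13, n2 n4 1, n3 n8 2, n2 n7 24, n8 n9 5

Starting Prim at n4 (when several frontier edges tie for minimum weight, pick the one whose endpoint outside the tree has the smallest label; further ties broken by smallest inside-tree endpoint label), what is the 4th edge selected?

n8-n9

Prim, starting at n4.
Step 1: cheapest edge leaving the tree is n2 n4 (1); add n2.
Step 2: cheapest edge leaving the tree is n2 n8 (1); add n8.
Step 3: cheapest edge leaving the tree is n3 n8 (2); add n3.
Step 4: cheapest edge leaving the tree is n8 n9 (5); add n9.
Step 5: cheapest edge leaving the tree is n2 n6 (6); add n6.
Step 6: cheapest edge leaving the tree is n1 n6 (4); add n1.
Step 7: cheapest edge leaving the tree is n4 n7 (9); add n7.
Step 8: cheapest edge leaving the tree is n5 n9 (12); add n5.
The 4th edge added is n8 n9.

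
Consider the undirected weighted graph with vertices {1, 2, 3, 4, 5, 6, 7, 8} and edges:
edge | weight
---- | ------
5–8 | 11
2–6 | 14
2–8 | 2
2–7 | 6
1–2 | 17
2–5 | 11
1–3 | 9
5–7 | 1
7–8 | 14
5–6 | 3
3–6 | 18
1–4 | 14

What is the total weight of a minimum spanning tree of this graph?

Sort edges by weight, then run Kruskal:
5–7 (1): add — endpoints in different components.
2–8 (2): add — endpoints in different components.
5–6 (3): add — endpoints in different components.
2–7 (6): add — endpoints in different components.
1–3 (9): add — endpoints in different components.
2–5 (11): skip — 2 and 5 already connected.
5–8 (11): skip — 5 and 8 already connected.
1–4 (14): add — endpoints in different components.
2–6 (14): skip — 2 and 6 already connected.
7–8 (14): skip — 7 and 8 already connected.
1–2 (17): add — endpoints in different components.
MST edges: 5–7, 2–8, 5–6, 2–7, 1–3, 1–4, 1–2; total weight 1+2+3+6+9+14+17 = 52.

52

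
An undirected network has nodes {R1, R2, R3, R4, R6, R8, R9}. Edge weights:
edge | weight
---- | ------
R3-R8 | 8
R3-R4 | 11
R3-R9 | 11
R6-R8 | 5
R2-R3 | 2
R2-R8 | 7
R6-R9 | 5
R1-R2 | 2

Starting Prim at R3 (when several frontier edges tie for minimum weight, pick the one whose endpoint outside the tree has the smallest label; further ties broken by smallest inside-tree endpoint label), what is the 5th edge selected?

Prim's algorithm from R3:
Step 1: cheapest edge leaving the tree is R2-R3 (2); add R2.
Step 2: cheapest edge leaving the tree is R1-R2 (2); add R1.
Step 3: cheapest edge leaving the tree is R2-R8 (7); add R8.
Step 4: cheapest edge leaving the tree is R6-R8 (5); add R6.
Step 5: cheapest edge leaving the tree is R6-R9 (5); add R9.
Step 6: cheapest edge leaving the tree is R3-R4 (11); add R4.
The 5th edge added is R6-R9.

R6-R9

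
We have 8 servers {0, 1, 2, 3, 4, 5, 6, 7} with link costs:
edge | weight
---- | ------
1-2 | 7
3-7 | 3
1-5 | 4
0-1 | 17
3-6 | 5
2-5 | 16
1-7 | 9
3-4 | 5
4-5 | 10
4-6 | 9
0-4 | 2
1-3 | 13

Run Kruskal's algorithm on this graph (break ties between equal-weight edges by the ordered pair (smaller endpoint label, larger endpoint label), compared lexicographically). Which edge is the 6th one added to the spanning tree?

Kruskal's algorithm — process edges by increasing weight (ties by edge label):
0-4 (2): add — endpoints in different components.
3-7 (3): add — endpoints in different components.
1-5 (4): add — endpoints in different components.
3-4 (5): add — endpoints in different components.
3-6 (5): add — endpoints in different components.
1-2 (7): add — endpoints in different components.
1-7 (9): add — endpoints in different components.
The 6th edge added is 1-2.

1-2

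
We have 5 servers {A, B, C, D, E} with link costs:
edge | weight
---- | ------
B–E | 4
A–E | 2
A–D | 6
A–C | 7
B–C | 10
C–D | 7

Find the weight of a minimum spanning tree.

Prim, starting at B.
Step 1: cheapest edge leaving the tree is B–E (4); add E.
Step 2: cheapest edge leaving the tree is A–E (2); add A.
Step 3: cheapest edge leaving the tree is A–D (6); add D.
Step 4: cheapest edge leaving the tree is A–C (7); add C.
MST edges: B–E, A–E, A–D, A–C; total weight 4+2+6+7 = 19.

19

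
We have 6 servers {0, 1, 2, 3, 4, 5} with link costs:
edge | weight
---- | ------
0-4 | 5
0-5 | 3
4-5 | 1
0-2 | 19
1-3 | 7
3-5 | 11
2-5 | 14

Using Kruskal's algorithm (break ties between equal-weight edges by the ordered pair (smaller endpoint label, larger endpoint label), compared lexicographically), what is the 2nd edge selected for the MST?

Sort edges by weight, then run Kruskal:
4-5 (1): add — endpoints in different components.
0-5 (3): add — endpoints in different components.
0-4 (5): skip — 0 and 4 already connected.
1-3 (7): add — endpoints in different components.
3-5 (11): add — endpoints in different components.
2-5 (14): add — endpoints in different components.
The 2nd edge added is 0-5.

0-5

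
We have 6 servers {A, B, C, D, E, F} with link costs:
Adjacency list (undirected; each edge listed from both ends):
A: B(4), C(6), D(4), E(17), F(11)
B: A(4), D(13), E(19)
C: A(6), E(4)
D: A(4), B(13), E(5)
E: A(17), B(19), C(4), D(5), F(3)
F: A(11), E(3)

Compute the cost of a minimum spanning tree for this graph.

Sort edges by weight, then run Kruskal:
E—F (3): add — endpoints in different components.
A—B (4): add — endpoints in different components.
A—D (4): add — endpoints in different components.
C—E (4): add — endpoints in different components.
D—E (5): add — endpoints in different components.
MST edges: E—F, A—B, A—D, C—E, D—E; total weight 3+4+4+4+5 = 20.

20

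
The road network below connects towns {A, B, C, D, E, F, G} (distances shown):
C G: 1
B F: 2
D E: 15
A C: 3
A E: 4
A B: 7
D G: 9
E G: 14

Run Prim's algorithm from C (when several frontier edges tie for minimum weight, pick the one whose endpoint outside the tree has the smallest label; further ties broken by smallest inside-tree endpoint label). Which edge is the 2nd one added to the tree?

Prim, starting at C.
Step 1: frontier [C G 1, A C 3] → take C G (1); add G.
Step 2: frontier [A C 3, D G 9, E G 14] → take A C (3); add A.
Step 3: frontier [A E 4, A B 7, D G 9, E G 14] → take A E (4); add E.
Step 4: frontier [A B 7, D E 15, D G 9] → take A B (7); add B.
Step 5: frontier [B F 2, D E 15, D G 9] → take B F (2); add F.
Step 6: frontier [D E 15, D G 9] → take D G (9); add D.
The 2nd edge added is A C.

A-C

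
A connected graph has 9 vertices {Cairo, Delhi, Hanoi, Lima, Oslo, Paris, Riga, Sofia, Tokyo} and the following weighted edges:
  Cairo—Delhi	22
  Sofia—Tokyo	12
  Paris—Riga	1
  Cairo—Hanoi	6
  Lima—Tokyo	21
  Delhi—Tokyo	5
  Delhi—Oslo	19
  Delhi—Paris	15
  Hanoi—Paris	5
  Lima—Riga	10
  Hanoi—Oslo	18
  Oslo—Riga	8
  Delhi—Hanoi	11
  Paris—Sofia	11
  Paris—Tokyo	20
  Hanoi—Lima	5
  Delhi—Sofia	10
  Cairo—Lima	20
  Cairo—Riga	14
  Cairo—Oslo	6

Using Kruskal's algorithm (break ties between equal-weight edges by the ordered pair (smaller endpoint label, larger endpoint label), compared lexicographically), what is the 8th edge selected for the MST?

Delhi-Hanoi

Kruskal: consider edges lightest-first.
Paris—Riga (1): add — endpoints in different components.
Delhi—Tokyo (5): add — endpoints in different components.
Hanoi—Lima (5): add — endpoints in different components.
Hanoi—Paris (5): add — endpoints in different components.
Cairo—Hanoi (6): add — endpoints in different components.
Cairo—Oslo (6): add — endpoints in different components.
Oslo—Riga (8): skip — Oslo and Riga already connected.
Delhi—Sofia (10): add — endpoints in different components.
Lima—Riga (10): skip — Lima and Riga already connected.
Delhi—Hanoi (11): add — endpoints in different components.
The 8th edge added is Delhi—Hanoi.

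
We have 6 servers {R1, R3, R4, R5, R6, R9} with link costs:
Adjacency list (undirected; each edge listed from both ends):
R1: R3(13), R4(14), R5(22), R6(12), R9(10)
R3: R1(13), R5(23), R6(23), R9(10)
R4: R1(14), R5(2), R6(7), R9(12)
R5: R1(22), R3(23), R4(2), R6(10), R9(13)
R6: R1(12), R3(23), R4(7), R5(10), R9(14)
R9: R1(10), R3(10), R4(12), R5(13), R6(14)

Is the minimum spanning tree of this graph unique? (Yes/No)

No

Kruskal: consider edges lightest-first.
R4—R5 (2): add — endpoints in different components.
R4—R6 (7): add — endpoints in different components.
R1—R9 (10): add — endpoints in different components.
R3—R9 (10): add — endpoints in different components.
R5—R6 (10): skip — R6 and R5 already connected.
R1—R6 (12): add — endpoints in different components.
Non-tree edge R4—R9 has weight 12, equal to the heaviest edge on its tree cycle — swapping gives another MST of the same weight. Not unique.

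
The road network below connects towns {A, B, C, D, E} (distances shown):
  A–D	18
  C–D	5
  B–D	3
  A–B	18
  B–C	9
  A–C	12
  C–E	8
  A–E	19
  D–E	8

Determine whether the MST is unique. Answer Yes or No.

Kruskal: consider edges lightest-first.
B–D (3): add. Components now {A} {B,D} {C} {E}
C–D (5): add. Components now {A} {B,C,D} {E}
C–E (8): add. Components now {A} {B,C,D,E}
D–E (8): skip — D and E already connected.
B–C (9): skip — B and C already connected.
A–C (12): add. Components now {A,B,C,D,E}
Non-tree edge D–E has weight 8, equal to the heaviest edge on its tree cycle — swapping gives another MST of the same weight. Not unique.

No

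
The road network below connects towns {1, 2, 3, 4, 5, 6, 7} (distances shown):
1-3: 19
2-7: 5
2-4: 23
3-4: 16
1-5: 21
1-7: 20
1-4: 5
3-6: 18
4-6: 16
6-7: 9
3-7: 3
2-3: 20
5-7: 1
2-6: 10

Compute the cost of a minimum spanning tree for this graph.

Prim's algorithm from 5:
Step 1: frontier [5-7 1, 1-5 21] → take 5-7 (1); add 7.
Step 2: frontier [1-5 21, 3-7 3, 2-7 5, 6-7 9, 1-7 20] → take 3-7 (3); add 3.
Step 3: frontier [3-4 16, 3-6 18, 1-3 19, 2-3 20, 1-5 21, 2-7 5, 6-7 9, 1-7 20] → take 2-7 (5); add 2.
Step 4: frontier [2-6 10, 2-4 23, 3-4 16, 3-6 18, 1-3 19, 1-5 21, 6-7 9, 1-7 20] → take 6-7 (9); add 6.
Step 5: frontier [2-4 23, 3-4 16, 1-3 19, 1-5 21, 4-6 16, 1-7 20] → take 3-4 (16); add 4.
Step 6: frontier [1-3 19, 1-4 5, 1-5 21, 1-7 20] → take 1-4 (5); add 1.
MST edges: 5-7, 3-7, 2-7, 6-7, 3-4, 1-4; total weight 1+3+5+9+16+5 = 39.

39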